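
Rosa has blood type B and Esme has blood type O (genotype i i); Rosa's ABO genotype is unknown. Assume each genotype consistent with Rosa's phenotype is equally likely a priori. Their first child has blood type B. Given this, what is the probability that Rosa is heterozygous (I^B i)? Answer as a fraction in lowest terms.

Possible genotypes: Rosa ∈ {I^B I^B, I^B i}; Esme ∈ {i i}.
Weight each parental genotype pair by prior × P(type-B child):
  I^B I^B × i i: posterior weight 2/3.
  I^B i × i i: posterior weight 1/3.
Sum the posterior weight over pairs where Rosa is I^B i: 1/3.

1/3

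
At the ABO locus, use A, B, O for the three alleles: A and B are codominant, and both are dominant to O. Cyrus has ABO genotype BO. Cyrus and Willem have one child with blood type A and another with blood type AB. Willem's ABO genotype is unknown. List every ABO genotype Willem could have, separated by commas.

For each candidate genotype of Willem, check whether crossing it with BO can produce every observed child phenotype.
  AA → possible child types {A, AB} ✓
  AB → possible child types {A, B, AB} ✓
  AO → possible child types {O, A, B, AB} ✓
  BB → possible child types {B} ✗
  BO → possible child types {O, B} ✗
  OO → possible child types {O, B} ✗

AA, AB, AO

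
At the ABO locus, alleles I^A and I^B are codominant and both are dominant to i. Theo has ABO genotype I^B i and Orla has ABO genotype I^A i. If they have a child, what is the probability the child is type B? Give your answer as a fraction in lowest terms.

ABO cross I^B i × I^A i → offspring phenotypes: 1/4 O, 1/4 A, 1/4 B, 1/4 AB.
So P(type B) = 1/4.

1/4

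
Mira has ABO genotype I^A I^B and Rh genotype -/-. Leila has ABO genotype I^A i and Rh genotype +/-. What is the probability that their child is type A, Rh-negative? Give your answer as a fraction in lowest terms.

1/4

ABO cross I^A I^B × I^A i → offspring phenotypes: 1/2 A, 1/4 B, 1/4 AB.
Rh cross -/- × +/- → 1/2 Rh+, 1/2 Rh-.
Independent loci: P(type A, Rh-negative) = 1/2 × 1/2 = 1/4.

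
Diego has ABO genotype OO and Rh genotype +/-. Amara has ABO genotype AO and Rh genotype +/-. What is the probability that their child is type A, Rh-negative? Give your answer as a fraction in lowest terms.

ABO cross OO × AO → offspring phenotypes: 1/2 O, 1/2 A.
Rh cross +/- × +/- → 3/4 Rh+, 1/4 Rh-.
Independent loci: P(type A, Rh-negative) = 1/2 × 1/4 = 1/8.

1/8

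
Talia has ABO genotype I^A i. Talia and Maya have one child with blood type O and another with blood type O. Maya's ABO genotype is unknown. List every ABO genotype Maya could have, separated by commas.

For each candidate genotype of Maya, check whether crossing it with I^A i can produce every observed child phenotype.
  I^A I^A → possible child types {A} ✗
  I^A I^B → possible child types {A, B, AB} ✗
  I^A i → possible child types {O, A} ✓
  I^B I^B → possible child types {B, AB} ✗
  I^B i → possible child types {O, A, B, AB} ✓
  i i → possible child types {O, A} ✓

I^A i, I^B i, i i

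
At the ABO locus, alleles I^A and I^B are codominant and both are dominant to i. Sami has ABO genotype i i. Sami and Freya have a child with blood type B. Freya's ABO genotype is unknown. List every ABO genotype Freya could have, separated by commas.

I^A I^B, I^B I^B, I^B i

For each candidate genotype of Freya, check whether crossing it with i i can produce every observed child phenotype.
  I^A I^A → possible child types {A} ✗
  I^A I^B → possible child types {A, B} ✓
  I^A i → possible child types {O, A} ✗
  I^B I^B → possible child types {B} ✓
  I^B i → possible child types {O, B} ✓
  i i → possible child types {O} ✗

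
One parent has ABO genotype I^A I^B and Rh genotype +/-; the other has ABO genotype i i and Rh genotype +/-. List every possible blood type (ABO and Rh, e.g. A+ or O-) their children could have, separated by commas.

Gametes from I^A I^B × i i give offspring ABO genotypes I^A i, I^B i, i.e. phenotypes A, B.
Rh cross +/- × +/- → phenotypes Rh+, Rh-.
Combining independently: A+, A-, B+, B-.

A+, A-, B+, B-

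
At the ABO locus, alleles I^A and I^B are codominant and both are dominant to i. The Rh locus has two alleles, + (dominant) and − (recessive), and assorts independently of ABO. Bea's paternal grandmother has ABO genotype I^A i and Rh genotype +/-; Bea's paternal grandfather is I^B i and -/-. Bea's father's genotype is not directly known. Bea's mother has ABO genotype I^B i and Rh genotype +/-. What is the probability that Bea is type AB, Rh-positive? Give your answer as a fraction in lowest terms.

5/64

Bea's father's ABO genotype from I^A i × I^B i: 1/4 I^A I^B, 1/4 I^A i, 1/4 I^B i, 1/4 i i.
Crossing each possibility with the mother I^B i and summing P(type AB): 1/4·1/4 + 1/4·1/4 + 1/4·0 + 1/4·0 = 1/8.
Similarly for Rh via the father's Rh distribution: P(Rh+) = 5/8.
Independent loci: 1/8 × 5/8 = 5/64.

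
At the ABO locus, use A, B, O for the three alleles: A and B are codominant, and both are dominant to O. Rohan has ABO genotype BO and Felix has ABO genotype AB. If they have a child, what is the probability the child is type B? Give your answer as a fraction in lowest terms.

1/2

ABO cross BO × AB → offspring phenotypes: 1/4 A, 1/2 B, 1/4 AB.
So P(type B) = 1/2.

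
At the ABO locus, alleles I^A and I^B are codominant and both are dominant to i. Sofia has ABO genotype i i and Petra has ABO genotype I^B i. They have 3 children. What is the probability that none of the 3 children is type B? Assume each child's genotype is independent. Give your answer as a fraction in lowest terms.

ABO cross i i × I^B i → 1/2 O, 1/2 B.
So P(type B) = 1/2 per child.
P(not type B) = 1/2 for one child; (1/2)^3 = 1/8.

1/8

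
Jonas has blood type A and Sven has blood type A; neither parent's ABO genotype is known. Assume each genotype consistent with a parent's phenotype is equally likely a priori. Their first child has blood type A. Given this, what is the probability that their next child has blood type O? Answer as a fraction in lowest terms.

1/20

Possible genotypes: Jonas ∈ {I^A I^A, I^A i}; Sven ∈ {I^A I^A, I^A i}.
Weight each parental genotype pair by prior × P(type-A child):
  I^A I^A × I^A I^A: posterior weight 4/15; P(next child type O) = 0.
  I^A I^A × I^A i: posterior weight 4/15; P(next child type O) = 0.
  I^A i × I^A I^A: posterior weight 4/15; P(next child type O) = 0.
  I^A i × I^A i: posterior weight 1/5; P(next child type O) = 1/4.
Weighted sum = 1/20.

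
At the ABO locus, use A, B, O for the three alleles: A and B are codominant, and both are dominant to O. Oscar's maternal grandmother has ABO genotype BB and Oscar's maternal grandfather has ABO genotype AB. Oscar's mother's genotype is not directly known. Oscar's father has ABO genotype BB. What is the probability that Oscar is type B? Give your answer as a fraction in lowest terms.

Oscar's mother's ABO genotype from BB × AB: 1/2 AB, 1/2 BB.
Crossing each possibility with the father BB and summing P(type B): 1/2·1/2 + 1/2·1 = 3/4.

3/4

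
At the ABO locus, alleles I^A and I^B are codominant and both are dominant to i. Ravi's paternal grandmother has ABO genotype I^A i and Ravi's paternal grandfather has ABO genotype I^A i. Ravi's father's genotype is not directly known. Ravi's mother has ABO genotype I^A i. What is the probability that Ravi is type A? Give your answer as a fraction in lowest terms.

Ravi's father's ABO genotype from I^A i × I^A i: 1/4 I^A I^A, 1/2 I^A i, 1/4 i i.
Crossing each possibility with the mother I^A i and summing P(type A): 1/4·1 + 1/2·3/4 + 1/4·1/2 = 3/4.

3/4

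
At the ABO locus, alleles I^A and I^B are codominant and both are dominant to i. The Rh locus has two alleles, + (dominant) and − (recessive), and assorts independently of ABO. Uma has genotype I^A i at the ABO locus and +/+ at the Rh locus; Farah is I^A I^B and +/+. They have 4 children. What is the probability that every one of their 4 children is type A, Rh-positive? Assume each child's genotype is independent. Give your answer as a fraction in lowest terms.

ABO cross I^A i × I^A I^B → 1/2 A, 1/4 B, 1/4 AB.
Rh cross +/+ × +/+ → 1 Rh+; so P(type A, Rh-positive) = 1/2 × 1 = 1/2 per child.
All 4 independent: (1/2)^4 = 1/16.

1/16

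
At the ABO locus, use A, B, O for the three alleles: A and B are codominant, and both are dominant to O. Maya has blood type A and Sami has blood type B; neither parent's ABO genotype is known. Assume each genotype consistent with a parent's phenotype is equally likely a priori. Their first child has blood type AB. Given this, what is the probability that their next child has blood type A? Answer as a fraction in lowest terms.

Possible genotypes: Maya ∈ {AA, AO}; Sami ∈ {BB, BO}.
Weight each parental genotype pair by prior × P(type-AB child):
  AA × BB: posterior weight 4/9; P(next child type A) = 0.
  AA × BO: posterior weight 2/9; P(next child type A) = 1/2.
  AO × BB: posterior weight 2/9; P(next child type A) = 0.
  AO × BO: posterior weight 1/9; P(next child type A) = 1/4.
Weighted sum = 5/36.

5/36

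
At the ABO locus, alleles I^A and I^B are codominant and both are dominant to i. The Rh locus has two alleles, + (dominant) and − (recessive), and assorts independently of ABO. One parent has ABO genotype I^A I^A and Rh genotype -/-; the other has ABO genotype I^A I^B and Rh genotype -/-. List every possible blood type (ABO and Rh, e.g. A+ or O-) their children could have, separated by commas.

Gametes from I^A I^A × I^A I^B give offspring ABO genotypes I^A I^A, I^A I^B, i.e. phenotypes A, AB.
Rh cross -/- × -/- → phenotypes Rh-.
Combining independently: A-, AB-.

A-, AB-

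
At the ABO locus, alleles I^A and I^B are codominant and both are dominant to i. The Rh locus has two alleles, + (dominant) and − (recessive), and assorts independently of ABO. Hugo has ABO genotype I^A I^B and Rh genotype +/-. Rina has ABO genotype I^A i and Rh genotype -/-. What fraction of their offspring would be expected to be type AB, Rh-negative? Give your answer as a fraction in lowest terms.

1/8

ABO cross I^A I^B × I^A i → offspring phenotypes: 1/2 A, 1/4 B, 1/4 AB.
Rh cross +/- × -/- → 1/2 Rh+, 1/2 Rh-.
Independent loci: P(type AB, Rh-negative) = 1/4 × 1/2 = 1/8.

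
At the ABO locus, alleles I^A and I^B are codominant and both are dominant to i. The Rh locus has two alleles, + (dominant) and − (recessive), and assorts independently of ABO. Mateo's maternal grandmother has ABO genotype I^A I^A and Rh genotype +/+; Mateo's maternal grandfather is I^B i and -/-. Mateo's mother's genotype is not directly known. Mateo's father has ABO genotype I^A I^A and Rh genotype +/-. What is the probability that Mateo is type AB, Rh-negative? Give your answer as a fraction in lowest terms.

1/16

Mateo's mother's ABO genotype from I^A I^A × I^B i: 1/2 I^A I^B, 1/2 I^A i.
Crossing each possibility with the father I^A I^A and summing P(type AB): 1/2·1/2 + 1/2·0 = 1/4.
Similarly for Rh via the mother's Rh distribution: P(Rh-) = 1/4.
Independent loci: 1/4 × 1/4 = 1/16.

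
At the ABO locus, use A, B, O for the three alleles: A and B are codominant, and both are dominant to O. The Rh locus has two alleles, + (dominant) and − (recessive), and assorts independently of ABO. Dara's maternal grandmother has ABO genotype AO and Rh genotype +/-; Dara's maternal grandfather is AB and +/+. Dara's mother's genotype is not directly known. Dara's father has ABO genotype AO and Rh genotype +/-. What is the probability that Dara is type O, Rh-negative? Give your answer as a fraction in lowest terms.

Dara's mother's ABO genotype from AO × AB: 1/4 AA, 1/4 AB, 1/4 AO, 1/4 BO.
Crossing each possibility with the father AO and summing P(type O): 1/4·0 + 1/4·0 + 1/4·1/4 + 1/4·1/4 = 1/8.
Similarly for Rh via the mother's Rh distribution: P(Rh-) = 1/8.
Independent loci: 1/8 × 1/8 = 1/64.

1/64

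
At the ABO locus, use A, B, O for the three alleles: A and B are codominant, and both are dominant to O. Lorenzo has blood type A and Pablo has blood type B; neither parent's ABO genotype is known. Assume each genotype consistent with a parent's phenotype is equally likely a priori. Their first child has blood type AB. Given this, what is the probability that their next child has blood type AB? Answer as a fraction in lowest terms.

Possible genotypes: Lorenzo ∈ {AA, AO}; Pablo ∈ {BB, BO}.
Weight each parental genotype pair by prior × P(type-AB child):
  AA × BB: posterior weight 4/9; P(next child type AB) = 1.
  AA × BO: posterior weight 2/9; P(next child type AB) = 1/2.
  AO × BB: posterior weight 2/9; P(next child type AB) = 1/2.
  AO × BO: posterior weight 1/9; P(next child type AB) = 1/4.
Weighted sum = 25/36.

25/36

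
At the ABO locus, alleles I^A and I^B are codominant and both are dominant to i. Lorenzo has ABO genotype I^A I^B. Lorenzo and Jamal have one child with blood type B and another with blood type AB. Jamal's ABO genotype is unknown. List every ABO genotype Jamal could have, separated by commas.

For each candidate genotype of Jamal, check whether crossing it with I^A I^B can produce every observed child phenotype.
  I^A I^A → possible child types {A, AB} ✗
  I^A I^B → possible child types {A, B, AB} ✓
  I^A i → possible child types {A, B, AB} ✓
  I^B I^B → possible child types {B, AB} ✓
  I^B i → possible child types {A, B, AB} ✓
  i i → possible child types {A, B} ✗

I^A I^B, I^A i, I^B I^B, I^B i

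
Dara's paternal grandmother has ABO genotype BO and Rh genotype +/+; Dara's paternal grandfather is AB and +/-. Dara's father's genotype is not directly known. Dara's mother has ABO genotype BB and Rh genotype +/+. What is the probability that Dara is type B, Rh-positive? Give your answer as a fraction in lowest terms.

3/4

Dara's father's ABO genotype from BO × AB: 1/4 AB, 1/4 AO, 1/4 BB, 1/4 BO.
Crossing each possibility with the mother BB and summing P(type B): 1/4·1/2 + 1/4·1/2 + 1/4·1 + 1/4·1 = 3/4.
Similarly for Rh via the father's Rh distribution: P(Rh+) = 1.
Independent loci: 3/4 × 1 = 3/4.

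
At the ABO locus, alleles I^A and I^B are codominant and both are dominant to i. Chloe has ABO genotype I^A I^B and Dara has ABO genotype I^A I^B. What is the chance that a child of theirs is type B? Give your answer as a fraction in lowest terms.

ABO cross I^A I^B × I^A I^B → offspring phenotypes: 1/4 A, 1/4 B, 1/2 AB.
So P(type B) = 1/4.

1/4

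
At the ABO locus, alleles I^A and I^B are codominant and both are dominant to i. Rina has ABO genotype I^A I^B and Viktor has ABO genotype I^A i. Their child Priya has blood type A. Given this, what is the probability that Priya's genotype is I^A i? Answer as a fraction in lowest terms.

Cross I^A I^B × I^A i → 1/4 I^A I^A, 1/4 I^A I^B, 1/4 I^A i, 1/4 I^B i.
Type-A genotypes among offspring: I^A I^A (1/4), I^A i (1/4); total 1/2.
P(I^A i | type A) = (1/4) / (1/2) = 1/2.

1/2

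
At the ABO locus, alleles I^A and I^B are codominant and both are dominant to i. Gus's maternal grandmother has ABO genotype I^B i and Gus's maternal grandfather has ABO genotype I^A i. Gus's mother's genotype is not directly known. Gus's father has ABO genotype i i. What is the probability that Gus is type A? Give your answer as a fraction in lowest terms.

Gus's mother's ABO genotype from I^B i × I^A i: 1/4 I^A I^B, 1/4 I^A i, 1/4 I^B i, 1/4 i i.
Crossing each possibility with the father i i and summing P(type A): 1/4·1/2 + 1/4·1/2 + 1/4·0 + 1/4·0 = 1/4.

1/4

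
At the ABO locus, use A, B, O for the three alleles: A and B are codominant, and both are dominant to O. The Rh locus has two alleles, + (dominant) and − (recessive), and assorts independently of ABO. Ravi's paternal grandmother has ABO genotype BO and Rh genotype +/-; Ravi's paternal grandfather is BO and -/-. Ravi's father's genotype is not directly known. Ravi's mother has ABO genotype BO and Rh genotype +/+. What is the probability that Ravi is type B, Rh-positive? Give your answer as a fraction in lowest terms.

Ravi's father's ABO genotype from BO × BO: 1/4 BB, 1/2 BO, 1/4 OO.
Crossing each possibility with the mother BO and summing P(type B): 1/4·1 + 1/2·3/4 + 1/4·1/2 = 3/4.
Similarly for Rh via the father's Rh distribution: P(Rh+) = 1.
Independent loci: 3/4 × 1 = 3/4.

3/4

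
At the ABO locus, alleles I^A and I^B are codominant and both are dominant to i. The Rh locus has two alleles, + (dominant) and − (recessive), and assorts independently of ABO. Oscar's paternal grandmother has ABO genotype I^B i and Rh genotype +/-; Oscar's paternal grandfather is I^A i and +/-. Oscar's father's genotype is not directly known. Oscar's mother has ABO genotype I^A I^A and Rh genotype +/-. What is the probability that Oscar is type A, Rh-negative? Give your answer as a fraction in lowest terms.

Oscar's father's ABO genotype from I^B i × I^A i: 1/4 I^A I^B, 1/4 I^A i, 1/4 I^B i, 1/4 i i.
Crossing each possibility with the mother I^A I^A and summing P(type A): 1/4·1/2 + 1/4·1 + 1/4·1/2 + 1/4·1 = 3/4.
Similarly for Rh via the father's Rh distribution: P(Rh-) = 1/4.
Independent loci: 3/4 × 1/4 = 3/16.

3/16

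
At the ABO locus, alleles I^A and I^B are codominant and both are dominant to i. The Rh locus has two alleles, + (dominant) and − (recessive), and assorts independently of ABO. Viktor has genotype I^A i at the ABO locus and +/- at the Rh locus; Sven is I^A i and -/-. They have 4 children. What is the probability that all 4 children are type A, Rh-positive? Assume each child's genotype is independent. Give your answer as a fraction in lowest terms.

81/4096

ABO cross I^A i × I^A i → 1/4 O, 3/4 A.
Rh cross +/- × -/- → 1/2 Rh+, 1/2 Rh-; so P(type A, Rh-positive) = 3/4 × 1/2 = 3/8 per child.
All 4 independent: (3/8)^4 = 81/4096.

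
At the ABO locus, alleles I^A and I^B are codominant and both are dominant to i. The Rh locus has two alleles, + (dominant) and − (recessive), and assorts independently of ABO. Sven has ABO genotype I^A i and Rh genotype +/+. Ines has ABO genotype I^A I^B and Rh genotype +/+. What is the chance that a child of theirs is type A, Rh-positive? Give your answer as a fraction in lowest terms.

ABO cross I^A i × I^A I^B → offspring phenotypes: 1/2 A, 1/4 B, 1/4 AB.
Rh cross +/+ × +/+ → 1 Rh+.
Independent loci: P(type A, Rh-positive) = 1/2 × 1 = 1/2.

1/2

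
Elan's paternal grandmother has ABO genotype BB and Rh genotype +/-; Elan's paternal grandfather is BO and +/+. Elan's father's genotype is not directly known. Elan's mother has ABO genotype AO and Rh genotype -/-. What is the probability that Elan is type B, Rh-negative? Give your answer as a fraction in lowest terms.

3/32

Elan's father's ABO genotype from BB × BO: 1/2 BB, 1/2 BO.
Crossing each possibility with the mother AO and summing P(type B): 1/2·1/2 + 1/2·1/4 = 3/8.
Similarly for Rh via the father's Rh distribution: P(Rh-) = 1/4.
Independent loci: 3/8 × 1/4 = 3/32.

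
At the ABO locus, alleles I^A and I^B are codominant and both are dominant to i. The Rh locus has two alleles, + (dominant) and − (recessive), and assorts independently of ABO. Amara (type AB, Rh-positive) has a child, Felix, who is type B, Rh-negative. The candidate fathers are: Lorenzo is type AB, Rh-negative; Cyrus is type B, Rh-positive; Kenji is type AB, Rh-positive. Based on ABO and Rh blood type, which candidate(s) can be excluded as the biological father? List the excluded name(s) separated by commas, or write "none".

none

A candidate is excluded only if no genotype consistent with his phenotype could produce a type B, Rh-negative child with a type AB, Rh-positive mother.
Every candidate has at least one consistent genotype combination, so none can be excluded.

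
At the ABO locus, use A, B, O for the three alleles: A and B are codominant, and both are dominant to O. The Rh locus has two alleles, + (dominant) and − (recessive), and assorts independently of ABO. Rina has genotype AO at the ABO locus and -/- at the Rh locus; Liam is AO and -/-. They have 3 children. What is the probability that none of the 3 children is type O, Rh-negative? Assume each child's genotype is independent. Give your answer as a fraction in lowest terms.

27/64

ABO cross AO × AO → 1/4 O, 3/4 A.
Rh cross -/- × -/- → 1 Rh-; so P(type O, Rh-negative) = 1/4 × 1 = 1/4 per child.
P(not type O, Rh-negative) = 3/4 for one child; (3/4)^3 = 27/64.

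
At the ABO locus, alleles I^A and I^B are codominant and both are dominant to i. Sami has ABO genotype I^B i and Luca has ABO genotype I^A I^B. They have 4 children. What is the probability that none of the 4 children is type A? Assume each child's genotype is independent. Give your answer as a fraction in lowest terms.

81/256

ABO cross I^B i × I^A I^B → 1/4 A, 1/2 B, 1/4 AB.
So P(type A) = 1/4 per child.
P(not type A) = 3/4 for one child; (3/4)^4 = 81/256.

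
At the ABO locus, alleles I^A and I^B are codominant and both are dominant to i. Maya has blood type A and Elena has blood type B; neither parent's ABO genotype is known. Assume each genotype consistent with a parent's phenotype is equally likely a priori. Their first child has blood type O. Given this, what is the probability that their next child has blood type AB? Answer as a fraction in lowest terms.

Possible genotypes: Maya ∈ {I^A I^A, I^A i}; Elena ∈ {I^B I^B, I^B i}.
Weight each parental genotype pair by prior × P(type-O child):
  I^A i × I^B i: posterior weight 1; P(next child type AB) = 1/4.
Weighted sum = 1/4.

1/4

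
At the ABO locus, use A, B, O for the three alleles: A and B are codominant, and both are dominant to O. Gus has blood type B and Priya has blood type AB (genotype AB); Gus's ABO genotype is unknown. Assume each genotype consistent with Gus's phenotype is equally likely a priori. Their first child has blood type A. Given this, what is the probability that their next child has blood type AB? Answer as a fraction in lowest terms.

Possible genotypes: Gus ∈ {BB, BO}; Priya ∈ {AB}.
Weight each parental genotype pair by prior × P(type-A child):
  BO × AB: posterior weight 1; P(next child type AB) = 1/4.
Weighted sum = 1/4.

1/4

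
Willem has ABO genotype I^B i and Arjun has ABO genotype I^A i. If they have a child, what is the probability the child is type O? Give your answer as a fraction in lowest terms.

1/4

ABO cross I^B i × I^A i → offspring phenotypes: 1/4 O, 1/4 A, 1/4 B, 1/4 AB.
So P(type O) = 1/4.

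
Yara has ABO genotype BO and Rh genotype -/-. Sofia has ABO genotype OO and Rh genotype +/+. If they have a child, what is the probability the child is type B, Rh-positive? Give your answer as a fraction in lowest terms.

ABO cross BO × OO → offspring phenotypes: 1/2 O, 1/2 B.
Rh cross -/- × +/+ → 1 Rh+.
Independent loci: P(type B, Rh-positive) = 1/2 × 1 = 1/2.

1/2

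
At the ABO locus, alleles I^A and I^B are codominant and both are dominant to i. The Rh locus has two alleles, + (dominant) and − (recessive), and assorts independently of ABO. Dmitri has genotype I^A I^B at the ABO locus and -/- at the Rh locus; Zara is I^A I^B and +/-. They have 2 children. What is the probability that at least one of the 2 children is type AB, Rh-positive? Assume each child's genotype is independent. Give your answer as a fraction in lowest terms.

7/16

ABO cross I^A I^B × I^A I^B → 1/4 A, 1/4 B, 1/2 AB.
Rh cross -/- × +/- → 1/2 Rh+, 1/2 Rh-; so P(type AB, Rh-positive) = 1/2 × 1/2 = 1/4 per child.
P(none) = (3/4)^2 = 9/16; P(at least one) = 1 − 9/16 = 7/16.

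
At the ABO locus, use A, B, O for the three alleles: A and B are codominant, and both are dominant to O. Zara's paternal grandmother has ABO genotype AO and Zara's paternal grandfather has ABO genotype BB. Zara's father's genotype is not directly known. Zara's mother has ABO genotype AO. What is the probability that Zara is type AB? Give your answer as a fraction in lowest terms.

1/4

Zara's father's ABO genotype from AO × BB: 1/2 AB, 1/2 BO.
Crossing each possibility with the mother AO and summing P(type AB): 1/2·1/4 + 1/2·1/4 = 1/4.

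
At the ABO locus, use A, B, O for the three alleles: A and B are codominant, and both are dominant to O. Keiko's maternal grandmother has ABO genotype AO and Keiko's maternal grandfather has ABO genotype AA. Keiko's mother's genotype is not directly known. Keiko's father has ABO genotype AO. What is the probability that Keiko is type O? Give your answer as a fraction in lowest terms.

Keiko's mother's ABO genotype from AO × AA: 1/2 AA, 1/2 AO.
Crossing each possibility with the father AO and summing P(type O): 1/2·0 + 1/2·1/4 = 1/8.

1/8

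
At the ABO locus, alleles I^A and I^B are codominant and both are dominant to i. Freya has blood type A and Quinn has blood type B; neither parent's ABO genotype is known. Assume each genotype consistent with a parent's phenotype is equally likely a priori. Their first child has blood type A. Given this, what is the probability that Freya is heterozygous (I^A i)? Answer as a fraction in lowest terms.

1/3

Possible genotypes: Freya ∈ {I^A I^A, I^A i}; Quinn ∈ {I^B I^B, I^B i}.
Weight each parental genotype pair by prior × P(type-A child):
  I^A I^A × I^B i: posterior weight 2/3.
  I^A i × I^B i: posterior weight 1/3.
Sum the posterior weight over pairs where Freya is I^A i: 1/3.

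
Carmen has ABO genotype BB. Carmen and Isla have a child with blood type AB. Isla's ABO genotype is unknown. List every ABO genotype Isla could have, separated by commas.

For each candidate genotype of Isla, check whether crossing it with BB can produce every observed child phenotype.
  AA → possible child types {AB} ✓
  AB → possible child types {B, AB} ✓
  AO → possible child types {B, AB} ✓
  BB → possible child types {B} ✗
  BO → possible child types {B} ✗
  OO → possible child types {B} ✗

AA, AB, AO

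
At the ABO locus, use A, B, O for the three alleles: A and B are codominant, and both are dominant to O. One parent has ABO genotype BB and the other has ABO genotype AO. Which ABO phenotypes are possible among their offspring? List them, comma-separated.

Gametes from BB × AO give offspring ABO genotypes AB, BO, i.e. phenotypes B, AB.

B, AB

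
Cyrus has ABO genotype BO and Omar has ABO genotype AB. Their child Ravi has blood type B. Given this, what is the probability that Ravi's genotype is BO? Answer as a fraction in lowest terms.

1/2

Cross BO × AB → 1/4 AB, 1/4 AO, 1/4 BB, 1/4 BO.
Type-B genotypes among offspring: BB (1/4), BO (1/4); total 1/2.
P(BO | type B) = (1/4) / (1/2) = 1/2.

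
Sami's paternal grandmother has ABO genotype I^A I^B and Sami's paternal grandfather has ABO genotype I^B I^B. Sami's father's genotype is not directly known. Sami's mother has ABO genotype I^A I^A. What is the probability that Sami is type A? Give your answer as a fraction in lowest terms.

Sami's father's ABO genotype from I^A I^B × I^B I^B: 1/2 I^A I^B, 1/2 I^B I^B.
Crossing each possibility with the mother I^A I^A and summing P(type A): 1/2·1/2 + 1/2·0 = 1/4.

1/4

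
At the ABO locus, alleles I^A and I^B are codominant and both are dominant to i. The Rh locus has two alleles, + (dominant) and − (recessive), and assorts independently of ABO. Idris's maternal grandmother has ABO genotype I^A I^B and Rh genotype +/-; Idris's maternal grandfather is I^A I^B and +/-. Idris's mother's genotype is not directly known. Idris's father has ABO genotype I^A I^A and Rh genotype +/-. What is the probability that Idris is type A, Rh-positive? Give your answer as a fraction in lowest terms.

3/8

Idris's mother's ABO genotype from I^A I^B × I^A I^B: 1/4 I^A I^A, 1/2 I^A I^B, 1/4 I^B I^B.
Crossing each possibility with the father I^A I^A and summing P(type A): 1/4·1 + 1/2·1/2 + 1/4·0 = 1/2.
Similarly for Rh via the mother's Rh distribution: P(Rh+) = 3/4.
Independent loci: 1/2 × 3/4 = 3/8.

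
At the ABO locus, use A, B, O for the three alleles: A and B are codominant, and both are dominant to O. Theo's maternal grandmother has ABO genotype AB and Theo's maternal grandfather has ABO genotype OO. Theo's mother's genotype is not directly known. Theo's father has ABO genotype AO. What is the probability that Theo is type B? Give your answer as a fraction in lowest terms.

Theo's mother's ABO genotype from AB × OO: 1/2 AO, 1/2 BO.
Crossing each possibility with the father AO and summing P(type B): 1/2·0 + 1/2·1/4 = 1/8.

1/8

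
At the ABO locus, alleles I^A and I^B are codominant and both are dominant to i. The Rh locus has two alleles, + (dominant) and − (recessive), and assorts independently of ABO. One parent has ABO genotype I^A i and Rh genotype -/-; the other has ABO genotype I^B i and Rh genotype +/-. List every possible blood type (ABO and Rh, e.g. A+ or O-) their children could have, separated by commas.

Gametes from I^A i × I^B i give offspring ABO genotypes I^A I^B, I^A i, I^B i, i i, i.e. phenotypes O, A, B, AB.
Rh cross -/- × +/- → phenotypes Rh+, Rh-.
Combining independently: O+, O-, A+, A-, B+, B-, AB+, AB-.

O+, O-, A+, A-, B+, B-, AB+, AB-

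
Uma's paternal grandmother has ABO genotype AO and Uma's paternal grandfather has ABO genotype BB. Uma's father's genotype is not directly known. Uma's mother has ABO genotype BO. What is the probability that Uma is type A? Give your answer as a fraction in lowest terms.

Uma's father's ABO genotype from AO × BB: 1/2 AB, 1/2 BO.
Crossing each possibility with the mother BO and summing P(type A): 1/2·1/4 + 1/2·0 = 1/8.

1/8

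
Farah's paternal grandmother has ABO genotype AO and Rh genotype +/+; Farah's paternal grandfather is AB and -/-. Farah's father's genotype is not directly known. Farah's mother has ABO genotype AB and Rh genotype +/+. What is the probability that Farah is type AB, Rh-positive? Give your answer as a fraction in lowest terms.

Farah's father's ABO genotype from AO × AB: 1/4 AA, 1/4 AB, 1/4 AO, 1/4 BO.
Crossing each possibility with the mother AB and summing P(type AB): 1/4·1/2 + 1/4·1/2 + 1/4·1/4 + 1/4·1/4 = 3/8.
Similarly for Rh via the father's Rh distribution: P(Rh+) = 1.
Independent loci: 3/8 × 1 = 3/8.

3/8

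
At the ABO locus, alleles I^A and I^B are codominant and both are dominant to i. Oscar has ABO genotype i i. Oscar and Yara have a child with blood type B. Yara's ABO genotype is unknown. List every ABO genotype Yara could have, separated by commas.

For each candidate genotype of Yara, check whether crossing it with i i can produce every observed child phenotype.
  I^A I^A → possible child types {A} ✗
  I^A I^B → possible child types {A, B} ✓
  I^A i → possible child types {O, A} ✗
  I^B I^B → possible child types {B} ✓
  I^B i → possible child types {O, B} ✓
  i i → possible child types {O} ✗

I^A I^B, I^B I^B, I^B i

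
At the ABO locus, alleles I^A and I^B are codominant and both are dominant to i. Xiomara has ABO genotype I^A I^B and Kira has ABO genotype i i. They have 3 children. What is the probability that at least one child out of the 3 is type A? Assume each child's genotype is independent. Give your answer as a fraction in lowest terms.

ABO cross I^A I^B × i i → 1/2 A, 1/2 B.
So P(type A) = 1/2 per child.
P(none) = (1/2)^3 = 1/8; P(at least one) = 1 − 1/8 = 7/8.

7/8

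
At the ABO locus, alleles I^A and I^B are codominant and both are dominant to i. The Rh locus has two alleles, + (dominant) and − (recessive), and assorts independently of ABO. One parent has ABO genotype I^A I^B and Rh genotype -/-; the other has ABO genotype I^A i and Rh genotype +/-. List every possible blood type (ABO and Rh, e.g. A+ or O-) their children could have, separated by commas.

A+, A-, B+, B-, AB+, AB-

Gametes from I^A I^B × I^A i give offspring ABO genotypes I^A I^A, I^A I^B, I^A i, I^B i, i.e. phenotypes A, B, AB.
Rh cross -/- × +/- → phenotypes Rh+, Rh-.
Combining independently: A+, A-, B+, B-, AB+, AB-.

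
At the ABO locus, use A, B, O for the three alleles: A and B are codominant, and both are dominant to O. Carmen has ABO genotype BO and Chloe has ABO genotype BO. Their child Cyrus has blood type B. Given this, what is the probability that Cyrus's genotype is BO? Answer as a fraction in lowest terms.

2/3

Cross BO × BO → 1/4 BB, 1/2 BO, 1/4 OO.
Type-B genotypes among offspring: BB (1/4), BO (1/2); total 3/4.
P(BO | type B) = (1/2) / (3/4) = 2/3.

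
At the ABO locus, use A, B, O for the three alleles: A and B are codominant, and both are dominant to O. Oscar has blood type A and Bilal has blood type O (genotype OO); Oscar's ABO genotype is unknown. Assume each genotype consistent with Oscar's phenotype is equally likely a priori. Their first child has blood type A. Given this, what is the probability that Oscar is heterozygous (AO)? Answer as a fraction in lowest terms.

Possible genotypes: Oscar ∈ {AA, AO}; Bilal ∈ {OO}.
Weight each parental genotype pair by prior × P(type-A child):
  AA × OO: posterior weight 2/3.
  AO × OO: posterior weight 1/3.
Sum the posterior weight over pairs where Oscar is AO: 1/3.

1/3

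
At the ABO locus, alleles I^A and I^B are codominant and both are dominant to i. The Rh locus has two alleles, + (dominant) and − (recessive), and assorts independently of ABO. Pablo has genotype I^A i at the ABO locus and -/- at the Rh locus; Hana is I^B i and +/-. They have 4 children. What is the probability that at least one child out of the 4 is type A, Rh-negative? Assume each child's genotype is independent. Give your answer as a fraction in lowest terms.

1695/4096

ABO cross I^A i × I^B i → 1/4 O, 1/4 A, 1/4 B, 1/4 AB.
Rh cross -/- × +/- → 1/2 Rh+, 1/2 Rh-; so P(type A, Rh-negative) = 1/4 × 1/2 = 1/8 per child.
P(none) = (7/8)^4 = 2401/4096; P(at least one) = 1 − 2401/4096 = 1695/4096.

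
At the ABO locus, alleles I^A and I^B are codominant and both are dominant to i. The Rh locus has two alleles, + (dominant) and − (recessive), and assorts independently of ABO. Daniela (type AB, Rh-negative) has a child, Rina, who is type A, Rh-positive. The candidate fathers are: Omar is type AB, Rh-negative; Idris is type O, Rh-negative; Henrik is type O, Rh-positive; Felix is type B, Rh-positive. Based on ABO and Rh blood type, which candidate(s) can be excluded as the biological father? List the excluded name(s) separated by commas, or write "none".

A candidate is excluded only if no genotype consistent with his phenotype could produce a type A, Rh-positive child with a type AB, Rh-negative mother.
Omar (type AB, Rh-): no genotype consistent with that phenotype can produce a type-A Rh+ child with a type-AB mother.
Idris (type O, Rh-): no genotype consistent with that phenotype can produce a type-A Rh+ child with a type-AB mother.

Omar, Idris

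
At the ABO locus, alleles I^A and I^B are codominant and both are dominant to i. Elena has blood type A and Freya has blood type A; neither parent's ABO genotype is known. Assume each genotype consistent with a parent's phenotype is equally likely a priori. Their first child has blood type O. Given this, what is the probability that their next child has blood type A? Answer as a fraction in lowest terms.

Possible genotypes: Elena ∈ {I^A I^A, I^A i}; Freya ∈ {I^A I^A, I^A i}.
Weight each parental genotype pair by prior × P(type-O child):
  I^A i × I^A i: posterior weight 1; P(next child type A) = 3/4.
Weighted sum = 3/4.

3/4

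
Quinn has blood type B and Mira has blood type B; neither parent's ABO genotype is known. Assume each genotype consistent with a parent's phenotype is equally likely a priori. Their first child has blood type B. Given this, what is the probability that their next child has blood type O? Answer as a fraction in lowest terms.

Possible genotypes: Quinn ∈ {I^B I^B, I^B i}; Mira ∈ {I^B I^B, I^B i}.
Weight each parental genotype pair by prior × P(type-B child):
  I^B I^B × I^B I^B: posterior weight 4/15; P(next child type O) = 0.
  I^B I^B × I^B i: posterior weight 4/15; P(next child type O) = 0.
  I^B i × I^B I^B: posterior weight 4/15; P(next child type O) = 0.
  I^B i × I^B i: posterior weight 1/5; P(next child type O) = 1/4.
Weighted sum = 1/20.

1/20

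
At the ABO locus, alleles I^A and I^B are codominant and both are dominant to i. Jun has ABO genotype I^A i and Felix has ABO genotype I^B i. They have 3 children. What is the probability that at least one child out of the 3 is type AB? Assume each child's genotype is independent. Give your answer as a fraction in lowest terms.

37/64

ABO cross I^A i × I^B i → 1/4 O, 1/4 A, 1/4 B, 1/4 AB.
So P(type AB) = 1/4 per child.
P(none) = (3/4)^3 = 27/64; P(at least one) = 1 − 27/64 = 37/64.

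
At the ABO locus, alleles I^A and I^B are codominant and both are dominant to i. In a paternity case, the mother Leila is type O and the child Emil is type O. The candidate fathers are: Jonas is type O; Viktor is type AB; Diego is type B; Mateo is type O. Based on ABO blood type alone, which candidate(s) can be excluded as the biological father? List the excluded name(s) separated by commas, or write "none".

Viktor

A candidate is excluded only if no genotype consistent with his phenotype could produce a type O child with a type O mother.
Viktor (type AB): no genotype consistent with that phenotype can produce a type-O child with a type-O mother.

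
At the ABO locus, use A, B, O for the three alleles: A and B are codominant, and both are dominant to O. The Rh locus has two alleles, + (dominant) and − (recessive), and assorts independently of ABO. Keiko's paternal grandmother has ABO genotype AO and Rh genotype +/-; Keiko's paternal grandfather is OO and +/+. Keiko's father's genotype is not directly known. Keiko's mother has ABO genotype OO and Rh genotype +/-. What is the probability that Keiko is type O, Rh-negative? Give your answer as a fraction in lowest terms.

Keiko's father's ABO genotype from AO × OO: 1/2 AO, 1/2 OO.
Crossing each possibility with the mother OO and summing P(type O): 1/2·1/2 + 1/2·1 = 3/4.
Similarly for Rh via the father's Rh distribution: P(Rh-) = 1/8.
Independent loci: 3/4 × 1/8 = 3/32.

3/32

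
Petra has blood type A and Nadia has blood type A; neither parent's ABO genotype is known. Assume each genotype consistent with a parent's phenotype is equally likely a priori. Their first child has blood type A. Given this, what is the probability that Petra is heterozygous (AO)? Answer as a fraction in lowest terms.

7/15

Possible genotypes: Petra ∈ {AA, AO}; Nadia ∈ {AA, AO}.
Weight each parental genotype pair by prior × P(type-A child):
  AA × AA: posterior weight 4/15.
  AA × AO: posterior weight 4/15.
  AO × AA: posterior weight 4/15.
  AO × AO: posterior weight 1/5.
Sum the posterior weight over pairs where Petra is AO: 7/15.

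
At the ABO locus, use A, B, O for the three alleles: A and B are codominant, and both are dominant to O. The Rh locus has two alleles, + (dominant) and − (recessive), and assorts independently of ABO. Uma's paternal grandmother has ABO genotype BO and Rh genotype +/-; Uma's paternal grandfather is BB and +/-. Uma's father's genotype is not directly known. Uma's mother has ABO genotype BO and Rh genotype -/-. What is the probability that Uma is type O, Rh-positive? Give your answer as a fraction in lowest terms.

Uma's father's ABO genotype from BO × BB: 1/2 BB, 1/2 BO.
Crossing each possibility with the mother BO and summing P(type O): 1/2·0 + 1/2·1/4 = 1/8.
Similarly for Rh via the father's Rh distribution: P(Rh+) = 1/2.
Independent loci: 1/8 × 1/2 = 1/16.

1/16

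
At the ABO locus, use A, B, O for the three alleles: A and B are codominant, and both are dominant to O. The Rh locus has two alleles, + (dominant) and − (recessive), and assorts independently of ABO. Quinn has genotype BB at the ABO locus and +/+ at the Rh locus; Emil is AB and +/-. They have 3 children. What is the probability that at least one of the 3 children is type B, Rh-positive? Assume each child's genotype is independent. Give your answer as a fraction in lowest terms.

7/8

ABO cross BB × AB → 1/2 B, 1/2 AB.
Rh cross +/+ × +/- → 1 Rh+; so P(type B, Rh-positive) = 1/2 × 1 = 1/2 per child.
P(none) = (1/2)^3 = 1/8; P(at least one) = 1 − 1/8 = 7/8.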